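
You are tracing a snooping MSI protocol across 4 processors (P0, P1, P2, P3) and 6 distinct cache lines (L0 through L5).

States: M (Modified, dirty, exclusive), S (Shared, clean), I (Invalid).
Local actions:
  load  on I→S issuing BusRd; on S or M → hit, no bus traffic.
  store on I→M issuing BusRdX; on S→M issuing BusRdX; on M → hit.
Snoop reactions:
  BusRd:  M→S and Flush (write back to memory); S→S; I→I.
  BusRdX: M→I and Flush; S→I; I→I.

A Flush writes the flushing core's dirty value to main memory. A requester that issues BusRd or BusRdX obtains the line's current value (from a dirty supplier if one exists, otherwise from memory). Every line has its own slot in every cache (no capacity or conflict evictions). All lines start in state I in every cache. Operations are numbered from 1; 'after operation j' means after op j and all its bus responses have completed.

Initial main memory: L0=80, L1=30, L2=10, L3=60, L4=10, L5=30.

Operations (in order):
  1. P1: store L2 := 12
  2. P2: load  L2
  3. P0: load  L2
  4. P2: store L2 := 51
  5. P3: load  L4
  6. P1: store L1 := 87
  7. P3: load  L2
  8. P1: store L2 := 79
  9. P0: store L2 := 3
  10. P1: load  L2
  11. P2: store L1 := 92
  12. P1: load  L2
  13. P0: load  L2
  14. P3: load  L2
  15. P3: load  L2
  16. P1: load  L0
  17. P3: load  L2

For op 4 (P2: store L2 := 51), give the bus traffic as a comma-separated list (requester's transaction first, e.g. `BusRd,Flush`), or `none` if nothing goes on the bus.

bus = BusRdX

1. P1: store L2 := 12  bus=[BusRdX]  L2: P0=I P1=M P2=I P3=I  mem[L2]=10
2. P2: load  L2  bus=[BusRd,Flush]  L2: P0=I P1=S P2=S P3=I  mem[L2]=12
3. P0: load  L2  bus=[BusRd]  L2: P0=S P1=S P2=S P3=I  mem[L2]=12
4. P2: store L2 := 51  bus=[BusRdX]  L2: P0=I P1=I P2=M P3=I  mem[L2]=12
5. P3: load  L4  bus=[BusRd]  L4: P0=I P1=I P2=I P3=S  mem[L4]=10
6. P1: store L1 := 87  bus=[BusRdX]  L1: P0=I P1=M P2=I P3=I  mem[L1]=30
7. P3: load  L2  bus=[BusRd,Flush]  L2: P0=I P1=I P2=S P3=S  mem[L2]=51
8. P1: store L2 := 79  bus=[BusRdX]  L2: P0=I P1=M P2=I P3=I  mem[L2]=51
9. P0: store L2 := 3  bus=[BusRdX,Flush]  L2: P0=M P1=I P2=I P3=I  mem[L2]=79
10. P1: load  L2  bus=[BusRd,Flush]  L2: P0=S P1=S P2=I P3=I  mem[L2]=3
11. P2: store L1 := 92  bus=[BusRdX,Flush]  L1: P0=I P1=I P2=M P3=I  mem[L1]=87
12. P1: load  L2  bus=[-]  L2: P0=S P1=S P2=I P3=I  mem[L2]=3
13. P0: load  L2  bus=[-]  L2: P0=S P1=S P2=I P3=I  mem[L2]=3
14. P3: load  L2  bus=[BusRd]  L2: P0=S P1=S P2=I P3=S  mem[L2]=3
15. P3: load  L2  bus=[-]  L2: P0=S P1=S P2=I P3=S  mem[L2]=3
16. P1: load  L0  bus=[BusRd]  L0: P0=I P1=S P2=I P3=I  mem[L0]=80
17. P3: load  L2  bus=[-]  L2: P0=S P1=S P2=I P3=S  mem[L2]=3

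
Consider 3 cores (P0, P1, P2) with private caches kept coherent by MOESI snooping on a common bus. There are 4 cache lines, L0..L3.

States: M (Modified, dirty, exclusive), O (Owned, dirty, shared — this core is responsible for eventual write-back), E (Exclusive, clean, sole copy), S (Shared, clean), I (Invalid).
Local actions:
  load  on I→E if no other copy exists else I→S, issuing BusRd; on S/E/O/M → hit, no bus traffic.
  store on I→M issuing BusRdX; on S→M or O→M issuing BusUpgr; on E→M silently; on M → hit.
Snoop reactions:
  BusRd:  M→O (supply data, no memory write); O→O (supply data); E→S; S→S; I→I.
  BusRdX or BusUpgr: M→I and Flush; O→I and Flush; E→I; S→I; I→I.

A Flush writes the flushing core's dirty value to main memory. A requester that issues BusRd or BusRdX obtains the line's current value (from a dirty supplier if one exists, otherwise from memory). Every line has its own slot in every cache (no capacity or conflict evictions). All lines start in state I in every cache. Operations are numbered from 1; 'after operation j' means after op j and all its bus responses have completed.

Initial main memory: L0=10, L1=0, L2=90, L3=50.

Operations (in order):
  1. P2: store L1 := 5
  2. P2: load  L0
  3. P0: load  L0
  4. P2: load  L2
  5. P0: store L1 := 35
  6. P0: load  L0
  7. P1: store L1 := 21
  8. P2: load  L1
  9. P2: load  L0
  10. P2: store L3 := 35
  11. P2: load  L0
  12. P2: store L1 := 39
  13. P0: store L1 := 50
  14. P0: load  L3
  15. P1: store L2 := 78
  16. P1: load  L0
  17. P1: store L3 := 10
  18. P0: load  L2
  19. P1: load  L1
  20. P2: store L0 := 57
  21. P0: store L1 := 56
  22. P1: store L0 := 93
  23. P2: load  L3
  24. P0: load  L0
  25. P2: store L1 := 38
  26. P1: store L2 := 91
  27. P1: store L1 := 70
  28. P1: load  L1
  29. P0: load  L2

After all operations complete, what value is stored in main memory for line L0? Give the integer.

[1] P2: store L1 := 5 | P0:I, P1:I, P2:M(5) | bus: BusRdX
[2] P2: load  L0 | P0:I, P1:I, P2:E(10) | bus: BusRd
[3] P0: load  L0 | P0:S(10), P1:I, P2:S(10) | bus: BusRd
[4] P2: load  L2 | P0:I, P1:I, P2:E(90) | bus: BusRd
[5] P0: store L1 := 35 | P0:M(35), P1:I, P2:I | bus: BusRdX,Flush
[6] P0: load  L0 | P0:S(10), P1:I, P2:S(10) | bus: none
[7] P1: store L1 := 21 | P0:I, P1:M(21), P2:I | bus: BusRdX,Flush
[8] P2: load  L1 | P0:I, P1:O(21), P2:S(21) | bus: BusRd
[9] P2: load  L0 | P0:S(10), P1:I, P2:S(10) | bus: none
[10] P2: store L3 := 35 | P0:I, P1:I, P2:M(35) | bus: BusRdX
[11] P2: load  L0 | P0:S(10), P1:I, P2:S(10) | bus: none
[12] P2: store L1 := 39 | P0:I, P1:I, P2:M(39) | bus: BusUpgr,Flush
[13] P0: store L1 := 50 | P0:M(50), P1:I, P2:I | bus: BusRdX,Flush
[14] P0: load  L3 | P0:S(35), P1:I, P2:O(35) | bus: BusRd
[15] P1: store L2 := 78 | P0:I, P1:M(78), P2:I | bus: BusRdX
[16] P1: load  L0 | P0:S(10), P1:S(10), P2:S(10) | bus: BusRd
[17] P1: store L3 := 10 | P0:I, P1:M(10), P2:I | bus: BusRdX,Flush
[18] P0: load  L2 | P0:S(78), P1:O(78), P2:I | bus: BusRd
[19] P1: load  L1 | P0:O(50), P1:S(50), P2:I | bus: BusRd
[20] P2: store L0 := 57 | P0:I, P1:I, P2:M(57) | bus: BusUpgr
[21] P0: store L1 := 56 | P0:M(56), P1:I, P2:I | bus: BusUpgr
[22] P1: store L0 := 93 | P0:I, P1:M(93), P2:I | bus: BusRdX,Flush
[23] P2: load  L3 | P0:I, P1:O(10), P2:S(10) | bus: BusRd
[24] P0: load  L0 | P0:S(93), P1:O(93), P2:I | bus: BusRd
[25] P2: store L1 := 38 | P0:I, P1:I, P2:M(38) | bus: BusRdX,Flush
[26] P1: store L2 := 91 | P0:I, P1:M(91), P2:I | bus: BusUpgr
[27] P1: store L1 := 70 | P0:I, P1:M(70), P2:I | bus: BusRdX,Flush
[28] P1: load  L1 | P0:I, P1:M(70), P2:I | bus: none
[29] P0: load  L2 | P0:S(91), P1:O(91), P2:I | bus: BusRd

memory[L0] = 57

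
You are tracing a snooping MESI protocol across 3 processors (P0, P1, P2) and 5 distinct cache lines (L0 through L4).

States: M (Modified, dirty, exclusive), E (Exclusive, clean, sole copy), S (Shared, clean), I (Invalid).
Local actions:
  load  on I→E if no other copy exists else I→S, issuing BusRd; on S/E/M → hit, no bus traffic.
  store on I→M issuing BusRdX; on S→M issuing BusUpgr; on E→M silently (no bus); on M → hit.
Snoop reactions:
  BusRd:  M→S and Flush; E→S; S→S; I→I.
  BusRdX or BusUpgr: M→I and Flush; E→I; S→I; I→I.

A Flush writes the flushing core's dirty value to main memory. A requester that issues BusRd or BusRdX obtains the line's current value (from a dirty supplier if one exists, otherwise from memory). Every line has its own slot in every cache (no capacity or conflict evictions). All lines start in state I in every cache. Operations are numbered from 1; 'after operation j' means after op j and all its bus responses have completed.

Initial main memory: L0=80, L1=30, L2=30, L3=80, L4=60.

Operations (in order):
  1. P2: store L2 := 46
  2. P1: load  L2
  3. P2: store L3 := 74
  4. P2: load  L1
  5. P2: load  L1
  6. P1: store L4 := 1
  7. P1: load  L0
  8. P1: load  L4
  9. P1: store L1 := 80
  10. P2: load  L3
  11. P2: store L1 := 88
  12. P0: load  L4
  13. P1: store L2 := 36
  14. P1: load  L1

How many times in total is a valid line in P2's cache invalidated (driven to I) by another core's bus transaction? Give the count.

invalidations = 2

step 1: P2: store L2 := 46  ⟶  IIM  (L2)  txn=BusRdX  M[L2]=30
step 2: P1: load  L2  ⟶  ISS  (L2)  txn=BusRd+Flush  M[L2]=46
step 3: P2: store L3 := 74  ⟶  IIM  (L3)  txn=BusRdX  M[L3]=80
step 4: P2: load  L1  ⟶  IIE  (L1)  txn=BusRd  M[L1]=30
step 5: P2: load  L1  ⟶  IIE  (L1)  txn=∅  M[L1]=30
step 6: P1: store L4 := 1  ⟶  IMI  (L4)  txn=BusRdX  M[L4]=60
step 7: P1: load  L0  ⟶  IEI  (L0)  txn=BusRd  M[L0]=80
step 8: P1: load  L4  ⟶  IMI  (L4)  txn=∅  M[L4]=60
step 9: P1: store L1 := 80  ⟶  IMI  (L1)  txn=BusRdX  M[L1]=30
step 10: P2: load  L3  ⟶  IIM  (L3)  txn=∅  M[L3]=80
step 11: P2: store L1 := 88  ⟶  IIM  (L1)  txn=BusRdX+Flush  M[L1]=80
step 12: P0: load  L4  ⟶  SSI  (L4)  txn=BusRd+Flush  M[L4]=1
step 13: P1: store L2 := 36  ⟶  IMI  (L2)  txn=BusUpgr  M[L2]=46
step 14: P1: load  L1  ⟶  ISS  (L1)  txn=BusRd+Flush  M[L1]=88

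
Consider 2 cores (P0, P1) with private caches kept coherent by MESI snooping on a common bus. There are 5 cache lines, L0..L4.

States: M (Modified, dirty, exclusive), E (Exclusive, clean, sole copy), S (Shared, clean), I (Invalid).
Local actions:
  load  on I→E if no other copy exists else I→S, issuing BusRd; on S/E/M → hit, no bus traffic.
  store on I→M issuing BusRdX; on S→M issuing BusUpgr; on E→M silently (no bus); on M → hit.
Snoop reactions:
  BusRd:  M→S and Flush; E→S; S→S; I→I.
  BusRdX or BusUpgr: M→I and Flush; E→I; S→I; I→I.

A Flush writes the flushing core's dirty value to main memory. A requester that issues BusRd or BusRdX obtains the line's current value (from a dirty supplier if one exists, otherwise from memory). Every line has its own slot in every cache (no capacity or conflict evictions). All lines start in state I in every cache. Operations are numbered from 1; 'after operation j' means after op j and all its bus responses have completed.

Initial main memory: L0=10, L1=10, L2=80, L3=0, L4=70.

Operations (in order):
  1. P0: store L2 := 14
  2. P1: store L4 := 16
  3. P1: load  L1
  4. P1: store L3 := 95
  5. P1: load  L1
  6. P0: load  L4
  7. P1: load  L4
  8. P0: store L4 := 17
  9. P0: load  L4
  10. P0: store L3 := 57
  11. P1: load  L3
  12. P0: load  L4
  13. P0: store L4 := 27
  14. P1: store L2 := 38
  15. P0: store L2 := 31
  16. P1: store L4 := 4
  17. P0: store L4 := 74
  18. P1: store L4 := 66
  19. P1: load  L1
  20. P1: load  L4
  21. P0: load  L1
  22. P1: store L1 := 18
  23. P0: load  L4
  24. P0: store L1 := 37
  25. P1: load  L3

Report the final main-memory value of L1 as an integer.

[1] P0: store L2 := 14 | P0:M(14), P1:I | bus: BusRdX
[2] P1: store L4 := 16 | P0:I, P1:M(16) | bus: BusRdX
[3] P1: load  L1 | P0:I, P1:E(10) | bus: BusRd
[4] P1: store L3 := 95 | P0:I, P1:M(95) | bus: BusRdX
[5] P1: load  L1 | P0:I, P1:E(10) | bus: none
[6] P0: load  L4 | P0:S(16), P1:S(16) | bus: BusRd,Flush
[7] P1: load  L4 | P0:S(16), P1:S(16) | bus: none
[8] P0: store L4 := 17 | P0:M(17), P1:I | bus: BusUpgr
[9] P0: load  L4 | P0:M(17), P1:I | bus: none
[10] P0: store L3 := 57 | P0:M(57), P1:I | bus: BusRdX,Flush
[11] P1: load  L3 | P0:S(57), P1:S(57) | bus: BusRd,Flush
[12] P0: load  L4 | P0:M(17), P1:I | bus: none
[13] P0: store L4 := 27 | P0:M(27), P1:I | bus: none
[14] P1: store L2 := 38 | P0:I, P1:M(38) | bus: BusRdX,Flush
[15] P0: store L2 := 31 | P0:M(31), P1:I | bus: BusRdX,Flush
[16] P1: store L4 := 4 | P0:I, P1:M(4) | bus: BusRdX,Flush
[17] P0: store L4 := 74 | P0:M(74), P1:I | bus: BusRdX,Flush
[18] P1: store L4 := 66 | P0:I, P1:M(66) | bus: BusRdX,Flush
[19] P1: load  L1 | P0:I, P1:E(10) | bus: none
[20] P1: load  L4 | P0:I, P1:M(66) | bus: none
[21] P0: load  L1 | P0:S(10), P1:S(10) | bus: BusRd
[22] P1: store L1 := 18 | P0:I, P1:M(18) | bus: BusUpgr
[23] P0: load  L4 | P0:S(66), P1:S(66) | bus: BusRd,Flush
[24] P0: store L1 := 37 | P0:M(37), P1:I | bus: BusRdX,Flush
[25] P1: load  L3 | P0:S(57), P1:S(57) | bus: none

memory[L1] = 18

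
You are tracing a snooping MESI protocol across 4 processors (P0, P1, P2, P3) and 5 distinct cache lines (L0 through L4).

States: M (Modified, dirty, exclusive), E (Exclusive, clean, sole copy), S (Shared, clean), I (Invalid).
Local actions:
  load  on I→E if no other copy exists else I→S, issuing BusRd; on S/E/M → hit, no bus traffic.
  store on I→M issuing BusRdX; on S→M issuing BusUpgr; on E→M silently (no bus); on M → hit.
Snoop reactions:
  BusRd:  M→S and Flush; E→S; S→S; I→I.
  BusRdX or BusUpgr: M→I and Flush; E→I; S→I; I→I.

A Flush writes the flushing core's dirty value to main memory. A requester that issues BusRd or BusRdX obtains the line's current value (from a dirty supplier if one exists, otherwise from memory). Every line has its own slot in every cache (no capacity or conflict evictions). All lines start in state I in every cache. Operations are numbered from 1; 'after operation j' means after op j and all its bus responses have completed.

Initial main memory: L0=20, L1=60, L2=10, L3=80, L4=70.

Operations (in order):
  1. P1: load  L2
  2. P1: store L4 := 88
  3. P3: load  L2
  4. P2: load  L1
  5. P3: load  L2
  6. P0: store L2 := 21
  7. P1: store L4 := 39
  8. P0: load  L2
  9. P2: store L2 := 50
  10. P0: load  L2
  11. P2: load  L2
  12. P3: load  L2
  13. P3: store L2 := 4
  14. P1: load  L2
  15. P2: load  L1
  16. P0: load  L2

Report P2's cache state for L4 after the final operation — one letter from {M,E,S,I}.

state = I

  op1 P1: load  L2 → I/E/I/I on L2; bus BusRd; mem=10
  op2 P1: store L4 := 88 → I/M/I/I on L4; bus BusRdX; mem=70
  op3 P3: load  L2 → I/S/I/S on L2; bus BusRd; mem=10
  op4 P2: load  L1 → I/I/E/I on L1; bus BusRd; mem=60
  op5 P3: load  L2 → I/S/I/S on L2; bus (none); mem=10
  op6 P0: store L2 := 21 → M/I/I/I on L2; bus BusRdX; mem=10
  op7 P1: store L4 := 39 → I/M/I/I on L4; bus (none); mem=70
  op8 P0: load  L2 → M/I/I/I on L2; bus (none); mem=10
  op9 P2: store L2 := 50 → I/I/M/I on L2; bus BusRdX Flush; mem=21
  op10 P0: load  L2 → S/I/S/I on L2; bus BusRd Flush; mem=50
  op11 P2: load  L2 → S/I/S/I on L2; bus (none); mem=50
  op12 P3: load  L2 → S/I/S/S on L2; bus BusRd; mem=50
  op13 P3: store L2 := 4 → I/I/I/M on L2; bus BusUpgr; mem=50
  op14 P1: load  L2 → I/S/I/S on L2; bus BusRd Flush; mem=4
  op15 P2: load  L1 → I/I/E/I on L1; bus (none); mem=60
  op16 P0: load  L2 → S/S/I/S on L2; bus BusRd; mem=4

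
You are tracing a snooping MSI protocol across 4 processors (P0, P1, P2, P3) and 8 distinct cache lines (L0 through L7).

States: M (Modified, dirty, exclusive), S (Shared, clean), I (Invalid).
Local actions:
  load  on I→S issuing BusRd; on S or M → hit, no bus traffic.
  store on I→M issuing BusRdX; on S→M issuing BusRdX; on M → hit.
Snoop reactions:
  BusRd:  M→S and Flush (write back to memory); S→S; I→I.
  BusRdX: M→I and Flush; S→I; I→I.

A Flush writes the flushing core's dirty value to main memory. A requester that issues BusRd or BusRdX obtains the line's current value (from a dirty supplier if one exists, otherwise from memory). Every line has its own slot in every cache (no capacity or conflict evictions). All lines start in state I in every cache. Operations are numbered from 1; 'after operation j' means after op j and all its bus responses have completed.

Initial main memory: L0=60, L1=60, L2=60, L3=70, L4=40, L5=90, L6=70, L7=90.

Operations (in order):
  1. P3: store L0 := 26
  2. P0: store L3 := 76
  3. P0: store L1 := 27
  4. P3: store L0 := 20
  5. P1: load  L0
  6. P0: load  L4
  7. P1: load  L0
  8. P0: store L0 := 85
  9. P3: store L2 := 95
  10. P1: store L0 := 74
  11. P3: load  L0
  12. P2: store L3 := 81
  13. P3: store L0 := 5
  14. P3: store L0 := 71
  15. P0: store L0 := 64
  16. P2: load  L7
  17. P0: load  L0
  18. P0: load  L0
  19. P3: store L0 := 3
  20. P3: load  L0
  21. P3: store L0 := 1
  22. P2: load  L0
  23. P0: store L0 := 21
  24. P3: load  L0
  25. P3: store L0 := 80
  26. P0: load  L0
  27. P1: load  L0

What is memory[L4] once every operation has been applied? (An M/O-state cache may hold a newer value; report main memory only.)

step 1: P3: store L0 := 26  ⟶  IIIM  (L0)  txn=BusRdX  M[L0]=60
step 2: P0: store L3 := 76  ⟶  MIII  (L3)  txn=BusRdX  M[L3]=70
step 3: P0: store L1 := 27  ⟶  MIII  (L1)  txn=BusRdX  M[L1]=60
step 4: P3: store L0 := 20  ⟶  IIIM  (L0)  txn=∅  M[L0]=60
step 5: P1: load  L0  ⟶  ISIS  (L0)  txn=BusRd+Flush  M[L0]=20
step 6: P0: load  L4  ⟶  SIII  (L4)  txn=BusRd  M[L4]=40
step 7: P1: load  L0  ⟶  ISIS  (L0)  txn=∅  M[L0]=20
step 8: P0: store L0 := 85  ⟶  MIII  (L0)  txn=BusRdX  M[L0]=20
step 9: P3: store L2 := 95  ⟶  IIIM  (L2)  txn=BusRdX  M[L2]=60
step 10: P1: store L0 := 74  ⟶  IMII  (L0)  txn=BusRdX+Flush  M[L0]=85
step 11: P3: load  L0  ⟶  ISIS  (L0)  txn=BusRd+Flush  M[L0]=74
step 12: P2: store L3 := 81  ⟶  IIMI  (L3)  txn=BusRdX+Flush  M[L3]=76
step 13: P3: store L0 := 5  ⟶  IIIM  (L0)  txn=BusRdX  M[L0]=74
step 14: P3: store L0 := 71  ⟶  IIIM  (L0)  txn=∅  M[L0]=74
step 15: P0: store L0 := 64  ⟶  MIII  (L0)  txn=BusRdX+Flush  M[L0]=71
step 16: P2: load  L7  ⟶  IISI  (L7)  txn=BusRd  M[L7]=90
step 17: P0: load  L0  ⟶  MIII  (L0)  txn=∅  M[L0]=71
step 18: P0: load  L0  ⟶  MIII  (L0)  txn=∅  M[L0]=71
step 19: P3: store L0 := 3  ⟶  IIIM  (L0)  txn=BusRdX+Flush  M[L0]=64
step 20: P3: load  L0  ⟶  IIIM  (L0)  txn=∅  M[L0]=64
step 21: P3: store L0 := 1  ⟶  IIIM  (L0)  txn=∅  M[L0]=64
step 22: P2: load  L0  ⟶  IISS  (L0)  txn=BusRd+Flush  M[L0]=1
step 23: P0: store L0 := 21  ⟶  MIII  (L0)  txn=BusRdX  M[L0]=1
step 24: P3: load  L0  ⟶  SIIS  (L0)  txn=BusRd+Flush  M[L0]=21
step 25: P3: store L0 := 80  ⟶  IIIM  (L0)  txn=BusRdX  M[L0]=21
step 26: P0: load  L0  ⟶  SIIS  (L0)  txn=BusRd+Flush  M[L0]=80
step 27: P1: load  L0  ⟶  SSIS  (L0)  txn=BusRd  M[L0]=80

memory[L4] = 40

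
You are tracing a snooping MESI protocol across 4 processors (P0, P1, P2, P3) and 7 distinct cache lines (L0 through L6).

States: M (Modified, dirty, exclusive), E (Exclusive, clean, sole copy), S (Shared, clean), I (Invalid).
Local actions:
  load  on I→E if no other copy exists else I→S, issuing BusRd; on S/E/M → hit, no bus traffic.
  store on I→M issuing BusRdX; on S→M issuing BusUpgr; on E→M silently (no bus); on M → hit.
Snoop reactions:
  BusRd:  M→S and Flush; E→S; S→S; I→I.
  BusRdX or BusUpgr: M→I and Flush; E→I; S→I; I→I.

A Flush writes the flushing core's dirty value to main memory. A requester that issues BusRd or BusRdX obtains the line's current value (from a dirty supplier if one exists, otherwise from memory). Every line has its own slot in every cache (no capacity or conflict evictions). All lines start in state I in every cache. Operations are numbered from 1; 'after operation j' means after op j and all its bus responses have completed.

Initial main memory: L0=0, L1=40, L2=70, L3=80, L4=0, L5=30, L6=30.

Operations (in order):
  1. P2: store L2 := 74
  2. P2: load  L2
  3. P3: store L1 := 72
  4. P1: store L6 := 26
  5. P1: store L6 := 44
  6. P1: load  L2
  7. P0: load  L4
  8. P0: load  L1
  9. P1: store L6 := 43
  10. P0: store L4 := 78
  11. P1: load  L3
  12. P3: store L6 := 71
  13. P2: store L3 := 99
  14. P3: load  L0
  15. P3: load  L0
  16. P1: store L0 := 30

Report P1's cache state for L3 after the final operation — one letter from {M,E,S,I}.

state = I

step 1: P2: store L2 := 74  ⟶  IIMI  (L2)  txn=BusRdX  M[L2]=70
step 2: P2: load  L2  ⟶  IIMI  (L2)  txn=∅  M[L2]=70
step 3: P3: store L1 := 72  ⟶  IIIM  (L1)  txn=BusRdX  M[L1]=40
step 4: P1: store L6 := 26  ⟶  IMII  (L6)  txn=BusRdX  M[L6]=30
step 5: P1: store L6 := 44  ⟶  IMII  (L6)  txn=∅  M[L6]=30
step 6: P1: load  L2  ⟶  ISSI  (L2)  txn=BusRd+Flush  M[L2]=74
step 7: P0: load  L4  ⟶  EIII  (L4)  txn=BusRd  M[L4]=0
step 8: P0: load  L1  ⟶  SIIS  (L1)  txn=BusRd+Flush  M[L1]=72
step 9: P1: store L6 := 43  ⟶  IMII  (L6)  txn=∅  M[L6]=30
step 10: P0: store L4 := 78  ⟶  MIII  (L4)  txn=∅  M[L4]=0
step 11: P1: load  L3  ⟶  IEII  (L3)  txn=BusRd  M[L3]=80
step 12: P3: store L6 := 71  ⟶  IIIM  (L6)  txn=BusRdX+Flush  M[L6]=43
step 13: P2: store L3 := 99  ⟶  IIMI  (L3)  txn=BusRdX  M[L3]=80
step 14: P3: load  L0  ⟶  IIIE  (L0)  txn=BusRd  M[L0]=0
step 15: P3: load  L0  ⟶  IIIE  (L0)  txn=∅  M[L0]=0
step 16: P1: store L0 := 30  ⟶  IMII  (L0)  txn=BusRdX  M[L0]=0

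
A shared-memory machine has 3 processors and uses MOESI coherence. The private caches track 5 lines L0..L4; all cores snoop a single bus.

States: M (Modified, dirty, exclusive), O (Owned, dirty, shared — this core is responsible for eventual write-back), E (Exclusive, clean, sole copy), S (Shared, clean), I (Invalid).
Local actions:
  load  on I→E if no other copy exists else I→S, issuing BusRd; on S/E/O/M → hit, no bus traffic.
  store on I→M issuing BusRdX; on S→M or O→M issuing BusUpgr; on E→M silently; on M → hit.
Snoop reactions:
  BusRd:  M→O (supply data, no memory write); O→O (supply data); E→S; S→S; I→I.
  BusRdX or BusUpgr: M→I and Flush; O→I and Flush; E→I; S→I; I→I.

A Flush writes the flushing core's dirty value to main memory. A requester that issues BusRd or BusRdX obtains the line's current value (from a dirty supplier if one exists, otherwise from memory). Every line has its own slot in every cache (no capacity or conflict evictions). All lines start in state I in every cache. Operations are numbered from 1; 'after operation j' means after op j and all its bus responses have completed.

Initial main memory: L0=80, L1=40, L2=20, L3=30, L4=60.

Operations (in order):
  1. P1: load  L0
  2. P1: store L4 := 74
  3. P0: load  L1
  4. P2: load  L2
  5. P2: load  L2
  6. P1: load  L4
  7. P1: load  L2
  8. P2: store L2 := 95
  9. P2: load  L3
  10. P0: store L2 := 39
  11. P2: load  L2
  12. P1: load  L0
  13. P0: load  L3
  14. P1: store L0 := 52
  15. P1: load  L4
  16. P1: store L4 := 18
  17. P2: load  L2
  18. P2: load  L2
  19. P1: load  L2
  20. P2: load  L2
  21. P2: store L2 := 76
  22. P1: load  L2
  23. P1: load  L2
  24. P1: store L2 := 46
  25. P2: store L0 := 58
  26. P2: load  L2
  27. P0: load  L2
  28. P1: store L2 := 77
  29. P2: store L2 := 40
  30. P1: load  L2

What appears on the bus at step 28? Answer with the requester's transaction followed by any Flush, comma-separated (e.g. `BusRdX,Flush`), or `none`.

[1] P1: load  L0 | P0:I, P1:E(80), P2:I | bus: BusRd
[2] P1: store L4 := 74 | P0:I, P1:M(74), P2:I | bus: BusRdX
[3] P0: load  L1 | P0:E(40), P1:I, P2:I | bus: BusRd
[4] P2: load  L2 | P0:I, P1:I, P2:E(20) | bus: BusRd
[5] P2: load  L2 | P0:I, P1:I, P2:E(20) | bus: none
[6] P1: load  L4 | P0:I, P1:M(74), P2:I | bus: none
[7] P1: load  L2 | P0:I, P1:S(20), P2:S(20) | bus: BusRd
[8] P2: store L2 := 95 | P0:I, P1:I, P2:M(95) | bus: BusUpgr
[9] P2: load  L3 | P0:I, P1:I, P2:E(30) | bus: BusRd
[10] P0: store L2 := 39 | P0:M(39), P1:I, P2:I | bus: BusRdX,Flush
[11] P2: load  L2 | P0:O(39), P1:I, P2:S(39) | bus: BusRd
[12] P1: load  L0 | P0:I, P1:E(80), P2:I | bus: none
[13] P0: load  L3 | P0:S(30), P1:I, P2:S(30) | bus: BusRd
[14] P1: store L0 := 52 | P0:I, P1:M(52), P2:I | bus: none
[15] P1: load  L4 | P0:I, P1:M(74), P2:I | bus: none
[16] P1: store L4 := 18 | P0:I, P1:M(18), P2:I | bus: none
[17] P2: load  L2 | P0:O(39), P1:I, P2:S(39) | bus: none
[18] P2: load  L2 | P0:O(39), P1:I, P2:S(39) | bus: none
[19] P1: load  L2 | P0:O(39), P1:S(39), P2:S(39) | bus: BusRd
[20] P2: load  L2 | P0:O(39), P1:S(39), P2:S(39) | bus: none
[21] P2: store L2 := 76 | P0:I, P1:I, P2:M(76) | bus: BusUpgr,Flush
[22] P1: load  L2 | P0:I, P1:S(76), P2:O(76) | bus: BusRd
[23] P1: load  L2 | P0:I, P1:S(76), P2:O(76) | bus: none
[24] P1: store L2 := 46 | P0:I, P1:M(46), P2:I | bus: BusUpgr,Flush
[25] P2: store L0 := 58 | P0:I, P1:I, P2:M(58) | bus: BusRdX,Flush
[26] P2: load  L2 | P0:I, P1:O(46), P2:S(46) | bus: BusRd
[27] P0: load  L2 | P0:S(46), P1:O(46), P2:S(46) | bus: BusRd
[28] P1: store L2 := 77 | P0:I, P1:M(77), P2:I | bus: BusUpgr
[29] P2: store L2 := 40 | P0:I, P1:I, P2:M(40) | bus: BusRdX,Flush
[30] P1: load  L2 | P0:I, P1:S(40), P2:O(40) | bus: BusRd

bus = BusUpgr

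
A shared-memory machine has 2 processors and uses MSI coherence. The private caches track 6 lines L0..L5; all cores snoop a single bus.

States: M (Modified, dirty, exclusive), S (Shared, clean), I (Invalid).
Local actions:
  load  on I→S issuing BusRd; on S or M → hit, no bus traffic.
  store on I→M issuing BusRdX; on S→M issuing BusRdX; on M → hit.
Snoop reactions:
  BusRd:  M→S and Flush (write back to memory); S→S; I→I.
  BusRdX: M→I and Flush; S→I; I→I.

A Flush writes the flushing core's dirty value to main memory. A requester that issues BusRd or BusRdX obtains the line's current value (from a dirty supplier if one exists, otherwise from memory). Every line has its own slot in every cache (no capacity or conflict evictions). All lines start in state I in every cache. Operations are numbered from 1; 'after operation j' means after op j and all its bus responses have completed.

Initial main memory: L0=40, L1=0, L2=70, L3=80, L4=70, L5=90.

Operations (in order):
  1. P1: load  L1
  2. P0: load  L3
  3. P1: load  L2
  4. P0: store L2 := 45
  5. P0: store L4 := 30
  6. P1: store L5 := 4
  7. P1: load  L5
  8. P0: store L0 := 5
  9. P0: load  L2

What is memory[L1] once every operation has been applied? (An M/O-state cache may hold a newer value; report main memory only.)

  op1 P1: load  L1 → I/S on L1; bus BusRd; mem=0
  op2 P0: load  L3 → S/I on L3; bus BusRd; mem=80
  op3 P1: load  L2 → I/S on L2; bus BusRd; mem=70
  op4 P0: store L2 := 45 → M/I on L2; bus BusRdX; mem=70
  op5 P0: store L4 := 30 → M/I on L4; bus BusRdX; mem=70
  op6 P1: store L5 := 4 → I/M on L5; bus BusRdX; mem=90
  op7 P1: load  L5 → I/M on L5; bus (none); mem=90
  op8 P0: store L0 := 5 → M/I on L0; bus BusRdX; mem=40
  op9 P0: load  L2 → M/I on L2; bus (none); mem=70

memory[L1] = 0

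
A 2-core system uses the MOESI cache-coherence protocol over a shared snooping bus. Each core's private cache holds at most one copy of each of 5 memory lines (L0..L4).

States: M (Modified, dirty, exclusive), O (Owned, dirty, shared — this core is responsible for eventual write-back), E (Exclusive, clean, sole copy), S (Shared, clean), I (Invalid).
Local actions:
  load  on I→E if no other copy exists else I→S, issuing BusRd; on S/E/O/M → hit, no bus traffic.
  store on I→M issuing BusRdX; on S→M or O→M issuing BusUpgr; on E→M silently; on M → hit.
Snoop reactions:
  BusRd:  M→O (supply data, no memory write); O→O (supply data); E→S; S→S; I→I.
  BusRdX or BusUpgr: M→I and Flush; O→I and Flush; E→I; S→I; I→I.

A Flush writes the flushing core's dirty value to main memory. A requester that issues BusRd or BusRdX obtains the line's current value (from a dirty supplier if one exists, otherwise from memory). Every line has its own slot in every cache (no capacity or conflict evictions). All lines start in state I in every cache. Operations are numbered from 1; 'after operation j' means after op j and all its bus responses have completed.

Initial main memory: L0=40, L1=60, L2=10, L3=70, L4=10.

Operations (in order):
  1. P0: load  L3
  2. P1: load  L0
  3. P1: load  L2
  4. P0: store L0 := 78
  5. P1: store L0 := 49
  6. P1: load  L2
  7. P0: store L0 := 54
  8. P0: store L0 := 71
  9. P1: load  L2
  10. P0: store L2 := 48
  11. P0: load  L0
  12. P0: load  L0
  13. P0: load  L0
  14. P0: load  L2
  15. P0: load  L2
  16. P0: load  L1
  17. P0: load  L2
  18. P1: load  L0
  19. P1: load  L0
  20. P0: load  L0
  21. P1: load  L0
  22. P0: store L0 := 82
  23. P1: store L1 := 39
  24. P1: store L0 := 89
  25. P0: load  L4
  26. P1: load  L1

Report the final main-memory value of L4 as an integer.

  op1 P0: load  L3 → E/I on L3; bus BusRd; mem=70
  op2 P1: load  L0 → I/E on L0; bus BusRd; mem=40
  op3 P1: load  L2 → I/E on L2; bus BusRd; mem=10
  op4 P0: store L0 := 78 → M/I on L0; bus BusRdX; mem=40
  op5 P1: store L0 := 49 → I/M on L0; bus BusRdX Flush; mem=78
  op6 P1: load  L2 → I/E on L2; bus (none); mem=10
  op7 P0: store L0 := 54 → M/I on L0; bus BusRdX Flush; mem=49
  op8 P0: store L0 := 71 → M/I on L0; bus (none); mem=49
  op9 P1: load  L2 → I/E on L2; bus (none); mem=10
  op10 P0: store L2 := 48 → M/I on L2; bus BusRdX; mem=10
  op11 P0: load  L0 → M/I on L0; bus (none); mem=49
  op12 P0: load  L0 → M/I on L0; bus (none); mem=49
  op13 P0: load  L0 → M/I on L0; bus (none); mem=49
  op14 P0: load  L2 → M/I on L2; bus (none); mem=10
  op15 P0: load  L2 → M/I on L2; bus (none); mem=10
  op16 P0: load  L1 → E/I on L1; bus BusRd; mem=60
  op17 P0: load  L2 → M/I on L2; bus (none); mem=10
  op18 P1: load  L0 → O/S on L0; bus BusRd; mem=49
  op19 P1: load  L0 → O/S on L0; bus (none); mem=49
  op20 P0: load  L0 → O/S on L0; bus (none); mem=49
  op21 P1: load  L0 → O/S on L0; bus (none); mem=49
  op22 P0: store L0 := 82 → M/I on L0; bus BusUpgr; mem=49
  op23 P1: store L1 := 39 → I/M on L1; bus BusRdX; mem=60
  op24 P1: store L0 := 89 → I/M on L0; bus BusRdX Flush; mem=82
  op25 P0: load  L4 → E/I on L4; bus BusRd; mem=10
  op26 P1: load  L1 → I/M on L1; bus (none); mem=60

memory[L4] = 10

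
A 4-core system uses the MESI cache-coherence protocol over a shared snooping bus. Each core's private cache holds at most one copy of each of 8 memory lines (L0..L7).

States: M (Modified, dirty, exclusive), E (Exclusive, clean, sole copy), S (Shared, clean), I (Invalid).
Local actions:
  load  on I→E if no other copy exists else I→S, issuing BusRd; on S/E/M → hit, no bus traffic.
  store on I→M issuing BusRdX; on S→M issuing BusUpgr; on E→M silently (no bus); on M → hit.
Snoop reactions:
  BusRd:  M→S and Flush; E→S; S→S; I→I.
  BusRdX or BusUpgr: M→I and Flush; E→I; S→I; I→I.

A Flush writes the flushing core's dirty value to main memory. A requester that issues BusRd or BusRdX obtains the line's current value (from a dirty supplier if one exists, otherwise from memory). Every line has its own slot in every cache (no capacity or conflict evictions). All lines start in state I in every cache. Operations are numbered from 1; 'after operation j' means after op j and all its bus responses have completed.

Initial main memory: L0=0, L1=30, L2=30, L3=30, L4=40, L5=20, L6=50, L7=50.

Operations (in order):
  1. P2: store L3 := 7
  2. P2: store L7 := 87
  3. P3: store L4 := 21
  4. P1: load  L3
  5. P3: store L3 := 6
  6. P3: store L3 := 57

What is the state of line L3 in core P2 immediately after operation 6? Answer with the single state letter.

  op1 P2: store L3 := 7 → I/I/M/I on L3; bus BusRdX; mem=30
  op2 P2: store L7 := 87 → I/I/M/I on L7; bus BusRdX; mem=50
  op3 P3: store L4 := 21 → I/I/I/M on L4; bus BusRdX; mem=40
  op4 P1: load  L3 → I/S/S/I on L3; bus BusRd Flush; mem=7
  op5 P3: store L3 := 6 → I/I/I/M on L3; bus BusRdX; mem=7
  op6 P3: store L3 := 57 → I/I/I/M on L3; bus (none); mem=7

state = I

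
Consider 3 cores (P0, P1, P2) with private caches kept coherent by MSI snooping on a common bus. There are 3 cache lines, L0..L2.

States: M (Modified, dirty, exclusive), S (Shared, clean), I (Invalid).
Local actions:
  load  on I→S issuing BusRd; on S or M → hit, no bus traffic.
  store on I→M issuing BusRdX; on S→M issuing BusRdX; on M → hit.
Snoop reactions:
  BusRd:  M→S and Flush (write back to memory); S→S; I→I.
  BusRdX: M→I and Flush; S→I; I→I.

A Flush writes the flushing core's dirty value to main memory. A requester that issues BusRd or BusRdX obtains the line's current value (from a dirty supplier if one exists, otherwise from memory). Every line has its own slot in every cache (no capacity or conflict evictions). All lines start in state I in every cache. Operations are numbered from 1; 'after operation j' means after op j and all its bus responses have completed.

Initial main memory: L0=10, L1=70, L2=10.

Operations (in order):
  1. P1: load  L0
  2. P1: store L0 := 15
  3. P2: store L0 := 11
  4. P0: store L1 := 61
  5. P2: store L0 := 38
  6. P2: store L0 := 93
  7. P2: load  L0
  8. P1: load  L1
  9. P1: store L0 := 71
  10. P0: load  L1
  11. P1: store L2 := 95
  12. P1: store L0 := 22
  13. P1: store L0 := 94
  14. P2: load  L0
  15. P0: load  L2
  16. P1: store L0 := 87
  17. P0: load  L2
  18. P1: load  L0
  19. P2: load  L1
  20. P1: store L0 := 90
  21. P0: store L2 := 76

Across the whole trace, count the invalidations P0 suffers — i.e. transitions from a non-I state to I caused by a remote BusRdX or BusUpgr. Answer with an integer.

invalidations = 0

  op1 P1: load  L0 → I/S/I on L0; bus BusRd; mem=10
  op2 P1: store L0 := 15 → I/M/I on L0; bus BusRdX; mem=10
  op3 P2: store L0 := 11 → I/I/M on L0; bus BusRdX Flush; mem=15
  op4 P0: store L1 := 61 → M/I/I on L1; bus BusRdX; mem=70
  op5 P2: store L0 := 38 → I/I/M on L0; bus (none); mem=15
  op6 P2: store L0 := 93 → I/I/M on L0; bus (none); mem=15
  op7 P2: load  L0 → I/I/M on L0; bus (none); mem=15
  op8 P1: load  L1 → S/S/I on L1; bus BusRd Flush; mem=61
  op9 P1: store L0 := 71 → I/M/I on L0; bus BusRdX Flush; mem=93
  op10 P0: load  L1 → S/S/I on L1; bus (none); mem=61
  op11 P1: store L2 := 95 → I/M/I on L2; bus BusRdX; mem=10
  op12 P1: store L0 := 22 → I/M/I on L0; bus (none); mem=93
  op13 P1: store L0 := 94 → I/M/I on L0; bus (none); mem=93
  op14 P2: load  L0 → I/S/S on L0; bus BusRd Flush; mem=94
  op15 P0: load  L2 → S/S/I on L2; bus BusRd Flush; mem=95
  op16 P1: store L0 := 87 → I/M/I on L0; bus BusRdX; mem=94
  op17 P0: load  L2 → S/S/I on L2; bus (none); mem=95
  op18 P1: load  L0 → I/M/I on L0; bus (none); mem=94
  op19 P2: load  L1 → S/S/S on L1; bus BusRd; mem=61
  op20 P1: store L0 := 90 → I/M/I on L0; bus (none); mem=94
  op21 P0: store L2 := 76 → M/I/I on L2; bus BusRdX; mem=95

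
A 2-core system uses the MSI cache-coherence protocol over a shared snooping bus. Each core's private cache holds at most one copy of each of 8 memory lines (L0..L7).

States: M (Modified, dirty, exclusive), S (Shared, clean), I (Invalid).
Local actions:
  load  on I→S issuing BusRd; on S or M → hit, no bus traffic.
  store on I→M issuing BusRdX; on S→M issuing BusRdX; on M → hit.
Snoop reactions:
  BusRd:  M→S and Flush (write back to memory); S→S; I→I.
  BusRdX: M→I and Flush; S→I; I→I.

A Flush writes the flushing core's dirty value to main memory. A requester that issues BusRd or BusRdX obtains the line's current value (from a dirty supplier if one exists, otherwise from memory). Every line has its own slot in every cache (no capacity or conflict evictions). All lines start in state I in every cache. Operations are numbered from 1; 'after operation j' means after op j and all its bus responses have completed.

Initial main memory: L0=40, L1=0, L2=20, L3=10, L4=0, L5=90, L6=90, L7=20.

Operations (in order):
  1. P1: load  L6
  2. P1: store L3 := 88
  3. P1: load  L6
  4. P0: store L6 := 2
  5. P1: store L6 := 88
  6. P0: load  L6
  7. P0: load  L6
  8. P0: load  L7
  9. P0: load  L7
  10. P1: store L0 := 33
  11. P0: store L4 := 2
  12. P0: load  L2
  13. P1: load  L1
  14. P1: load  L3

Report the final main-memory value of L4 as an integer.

memory[L4] = 0

  op1 P1: load  L6 → I/S on L6; bus BusRd; mem=90
  op2 P1: store L3 := 88 → I/M on L3; bus BusRdX; mem=10
  op3 P1: load  L6 → I/S on L6; bus (none); mem=90
  op4 P0: store L6 := 2 → M/I on L6; bus BusRdX; mem=90
  op5 P1: store L6 := 88 → I/M on L6; bus BusRdX Flush; mem=2
  op6 P0: load  L6 → S/S on L6; bus BusRd Flush; mem=88
  op7 P0: load  L6 → S/S on L6; bus (none); mem=88
  op8 P0: load  L7 → S/I on L7; bus BusRd; mem=20
  op9 P0: load  L7 → S/I on L7; bus (none); mem=20
  op10 P1: store L0 := 33 → I/M on L0; bus BusRdX; mem=40
  op11 P0: store L4 := 2 → M/I on L4; bus BusRdX; mem=0
  op12 P0: load  L2 → S/I on L2; bus BusRd; mem=20
  op13 P1: load  L1 → I/S on L1; bus BusRd; mem=0
  op14 P1: load  L3 → I/M on L3; bus (none); mem=10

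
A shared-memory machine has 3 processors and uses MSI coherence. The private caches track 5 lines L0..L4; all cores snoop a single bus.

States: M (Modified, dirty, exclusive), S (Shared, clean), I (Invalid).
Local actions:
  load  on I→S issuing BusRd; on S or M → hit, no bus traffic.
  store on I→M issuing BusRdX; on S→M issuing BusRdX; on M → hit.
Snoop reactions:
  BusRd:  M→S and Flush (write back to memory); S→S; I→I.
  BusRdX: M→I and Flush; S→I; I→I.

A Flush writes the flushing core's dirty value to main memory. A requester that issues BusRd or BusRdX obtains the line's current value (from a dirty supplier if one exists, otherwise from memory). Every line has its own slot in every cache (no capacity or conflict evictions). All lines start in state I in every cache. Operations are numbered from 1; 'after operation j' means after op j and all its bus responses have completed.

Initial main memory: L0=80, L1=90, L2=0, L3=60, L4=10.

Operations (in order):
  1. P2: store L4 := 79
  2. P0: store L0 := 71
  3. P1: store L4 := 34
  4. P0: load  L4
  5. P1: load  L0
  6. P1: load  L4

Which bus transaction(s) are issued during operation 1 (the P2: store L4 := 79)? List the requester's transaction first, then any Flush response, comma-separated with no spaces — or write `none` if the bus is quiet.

bus = BusRdX

1. P2: store L4 := 79  bus=[BusRdX]  L4: P0=I P1=I P2=M  mem[L4]=10
2. P0: store L0 := 71  bus=[BusRdX]  L0: P0=M P1=I P2=I  mem[L0]=80
3. P1: store L4 := 34  bus=[BusRdX,Flush]  L4: P0=I P1=M P2=I  mem[L4]=79
4. P0: load  L4  bus=[BusRd,Flush]  L4: P0=S P1=S P2=I  mem[L4]=34
5. P1: load  L0  bus=[BusRd,Flush]  L0: P0=S P1=S P2=I  mem[L0]=71
6. P1: load  L4  bus=[-]  L4: P0=S P1=S P2=I  mem[L4]=34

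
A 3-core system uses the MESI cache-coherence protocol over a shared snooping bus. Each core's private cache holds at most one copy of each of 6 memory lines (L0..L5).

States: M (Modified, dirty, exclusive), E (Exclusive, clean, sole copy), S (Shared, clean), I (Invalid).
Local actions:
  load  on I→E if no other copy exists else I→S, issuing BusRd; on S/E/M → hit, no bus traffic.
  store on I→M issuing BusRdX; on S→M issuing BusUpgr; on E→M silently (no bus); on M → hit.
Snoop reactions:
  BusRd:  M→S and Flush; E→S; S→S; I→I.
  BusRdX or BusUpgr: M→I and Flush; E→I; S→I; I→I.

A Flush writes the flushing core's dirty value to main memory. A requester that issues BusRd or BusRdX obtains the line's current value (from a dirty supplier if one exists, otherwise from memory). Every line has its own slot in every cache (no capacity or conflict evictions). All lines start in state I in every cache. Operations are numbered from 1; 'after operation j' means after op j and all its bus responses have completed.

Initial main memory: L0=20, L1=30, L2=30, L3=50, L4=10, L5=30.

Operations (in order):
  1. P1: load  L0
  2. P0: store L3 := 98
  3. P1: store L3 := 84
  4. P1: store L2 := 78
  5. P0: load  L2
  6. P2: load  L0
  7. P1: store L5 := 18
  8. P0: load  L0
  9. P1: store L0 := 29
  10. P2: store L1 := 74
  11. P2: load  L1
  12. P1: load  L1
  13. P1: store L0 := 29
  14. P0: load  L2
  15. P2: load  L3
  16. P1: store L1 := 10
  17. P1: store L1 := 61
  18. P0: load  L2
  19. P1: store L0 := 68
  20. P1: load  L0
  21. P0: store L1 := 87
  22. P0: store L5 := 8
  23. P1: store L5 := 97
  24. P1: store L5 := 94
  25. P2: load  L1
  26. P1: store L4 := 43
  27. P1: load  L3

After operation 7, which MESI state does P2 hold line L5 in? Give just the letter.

  op1 P1: load  L0 → I/E/I on L0; bus BusRd; mem=20
  op2 P0: store L3 := 98 → M/I/I on L3; bus BusRdX; mem=50
  op3 P1: store L3 := 84 → I/M/I on L3; bus BusRdX Flush; mem=98
  op4 P1: store L2 := 78 → I/M/I on L2; bus BusRdX; mem=30
  op5 P0: load  L2 → S/S/I on L2; bus BusRd Flush; mem=78
  op6 P2: load  L0 → I/S/S on L0; bus BusRd; mem=20
  op7 P1: store L5 := 18 → I/M/I on L5; bus BusRdX; mem=30
  op8 P0: load  L0 → S/S/S on L0; bus BusRd; mem=20
  op9 P1: store L0 := 29 → I/M/I on L0; bus BusUpgr; mem=20
  op10 P2: store L1 := 74 → I/I/M on L1; bus BusRdX; mem=30
  op11 P2: load  L1 → I/I/M on L1; bus (none); mem=30
  op12 P1: load  L1 → I/S/S on L1; bus BusRd Flush; mem=74
  op13 P1: store L0 := 29 → I/M/I on L0; bus (none); mem=20
  op14 P0: load  L2 → S/S/I on L2; bus (none); mem=78
  op15 P2: load  L3 → I/S/S on L3; bus BusRd Flush; mem=84
  op16 P1: store L1 := 10 → I/M/I on L1; bus BusUpgr; mem=74
  op17 P1: store L1 := 61 → I/M/I on L1; bus (none); mem=74
  op18 P0: load  L2 → S/S/I on L2; bus (none); mem=78
  op19 P1: store L0 := 68 → I/M/I on L0; bus (none); mem=20
  op20 P1: load  L0 → I/M/I on L0; bus (none); mem=20
  op21 P0: store L1 := 87 → M/I/I on L1; bus BusRdX Flush; mem=61
  op22 P0: store L5 := 8 → M/I/I on L5; bus BusRdX Flush; mem=18
  op23 P1: store L5 := 97 → I/M/I on L5; bus BusRdX Flush; mem=8
  op24 P1: store L5 := 94 → I/M/I on L5; bus (none); mem=8
  op25 P2: load  L1 → S/I/S on L1; bus BusRd Flush; mem=87
  op26 P1: store L4 := 43 → I/M/I on L4; bus BusRdX; mem=10
  op27 P1: load  L3 → I/S/S on L3; bus (none); mem=84

state = I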